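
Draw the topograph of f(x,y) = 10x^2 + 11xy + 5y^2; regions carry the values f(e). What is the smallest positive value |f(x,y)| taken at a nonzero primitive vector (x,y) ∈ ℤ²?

translate: b→-9 (≡11 mod 20), so (10,11,5)→(10,-9,4)
flip: (10,-9,4)→(4,9,10)
translate: b→1 (≡9 mod 8), so (4,9,10)→(4,1,5)
reduced (well bottom): (4,1,5) with a≤c, −a<b≤a
well minimum = a = 4

4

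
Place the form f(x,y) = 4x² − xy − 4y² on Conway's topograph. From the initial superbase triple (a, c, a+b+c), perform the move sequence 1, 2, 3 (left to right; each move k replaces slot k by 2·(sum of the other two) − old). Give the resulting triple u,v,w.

start (4,-4,-1) = (f(1,0),f(0,1),f(1,1))
replace slot 1: 2·((-4)+(-1)) − 4 = -14 → (-14,-4,-1)
replace slot 2: 2·((-14)+(-1)) − (-4) = -26 → (-14,-26,-1)
replace slot 3: 2·((-14)+(-26)) − (-1) = -79 → (-14,-26,-79)

-14,-26,-79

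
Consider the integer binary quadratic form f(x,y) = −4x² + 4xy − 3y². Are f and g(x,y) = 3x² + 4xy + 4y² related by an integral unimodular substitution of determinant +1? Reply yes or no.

D₁ = -32, D₂ = -32
f is negative-definite; reduce −f:
−f: translate: b→4 (≡-4 mod 8), so (4,-4,3)→(4,4,3)
−f: flip: (4,4,3)→(3,-4,4)
−f: translate: b→2 (≡-4 mod 6), so (3,-4,4)→(3,2,3)
−f: reduced (well bottom): (3,2,3) with a≤c, −a<b≤a
flip sign back: reduced form of f is (-3,-2,-3)
g: translate: b→-2 (≡4 mod 6), so (3,4,4)→(3,-2,3)
g: flip: (3,-2,3)→(3,2,3)
g: reduced (well bottom): (3,2,3) with a≤c, −a<b≤a
reduced forms (-3, -2, -3) vs (3, 2, 3) ⇒ inequivalent

no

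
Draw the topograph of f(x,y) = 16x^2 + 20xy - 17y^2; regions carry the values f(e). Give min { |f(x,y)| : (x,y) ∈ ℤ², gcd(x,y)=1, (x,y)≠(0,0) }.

river: ρ → (-17,14,19)
river: ρ → (19,24,-12)
river: ρ → (-12,24,19)
river: ρ → (19,14,-17)
river: ρ → (-17,20,16)
river: ρ → (16,12,-21)
river: ρ → (-21,30,7)
river: ρ → (7,26,-29)
river: ρ → (-29,32,4)
river: ρ → (4,32,-29)
river: ρ → (-29,26,7)
river: ρ → (7,30,-21)
river: ρ → (-21,12,16)
river: ρ → (16,20,-17)
closes: descent 0, river 14
min |a| on river = 4

4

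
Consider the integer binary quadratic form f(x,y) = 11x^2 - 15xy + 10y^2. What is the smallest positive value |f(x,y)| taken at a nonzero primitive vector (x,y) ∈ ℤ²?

translate: b→7 (≡-15 mod 22), so (11,-15,10)→(11,7,6)
flip: (11,7,6)→(6,-7,11)
translate: b→5 (≡-7 mod 12), so (6,-7,11)→(6,5,10)
reduced (well bottom): (6,5,10) with a≤c, −a<b≤a
well minimum = a = 6

6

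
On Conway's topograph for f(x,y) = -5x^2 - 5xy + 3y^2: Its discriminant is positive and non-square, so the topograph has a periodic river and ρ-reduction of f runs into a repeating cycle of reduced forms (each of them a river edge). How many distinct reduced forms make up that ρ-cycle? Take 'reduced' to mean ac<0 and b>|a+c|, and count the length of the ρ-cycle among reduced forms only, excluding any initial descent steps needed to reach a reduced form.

D = 85, ⌊√D⌋ = 9
descent: ρ → (3,5,-5)  [lands on river]
river: ρ → (-5,5,3)
river: ρ → (3,7,-3)
river: ρ → (-3,5,5)
river: ρ → (5,5,-3)
river: ρ → (-3,7,3)
ρ-cycle length = 6 (tail of 1 descent step not counted)

6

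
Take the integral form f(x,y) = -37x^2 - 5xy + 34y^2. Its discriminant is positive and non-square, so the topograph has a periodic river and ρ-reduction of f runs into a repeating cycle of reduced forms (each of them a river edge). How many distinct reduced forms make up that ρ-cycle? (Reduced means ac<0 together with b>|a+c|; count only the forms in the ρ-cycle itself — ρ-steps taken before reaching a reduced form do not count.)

D = 5057, ⌊√D⌋ = 71
descent: ρ → (34,5,-37)  [lands on river]
river: ρ → (-37,69,2)
river: ρ → (2,71,-2)
river: ρ → (-2,69,37)
river: ρ → (37,5,-34)
river: ρ → (-34,63,8)
river: ρ → (8,65,-26)
river: ρ → (-26,39,34)
river: ρ → (34,29,-31)
river: ρ → (-31,33,32)
river: ρ → (32,31,-32)
river: ρ → (-32,33,31)
river: ρ → (31,29,-34)
river: ρ → (-34,39,26)
river: ρ → (26,65,-8)
river: ρ → (-8,63,34)
ρ-cycle length = 16 (tail of 1 descent step not counted)

16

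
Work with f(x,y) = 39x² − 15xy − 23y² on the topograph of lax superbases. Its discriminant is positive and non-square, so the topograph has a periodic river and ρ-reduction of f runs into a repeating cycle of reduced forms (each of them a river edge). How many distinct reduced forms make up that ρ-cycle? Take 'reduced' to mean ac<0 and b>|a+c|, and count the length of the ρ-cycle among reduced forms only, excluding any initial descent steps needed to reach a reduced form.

D = 3813, ⌊√D⌋ = 61
descent: ρ → (-23,61,1)  [lands on river]
river: ρ → (1,61,-23)
river: ρ → (-23,31,31)
river: ρ → (31,31,-23)
ρ-cycle length = 4 (tail of 1 descent step not counted)

4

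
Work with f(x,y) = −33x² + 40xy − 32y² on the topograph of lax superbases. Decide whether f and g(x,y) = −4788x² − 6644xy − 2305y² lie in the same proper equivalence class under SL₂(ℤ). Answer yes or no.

D₁ = -2624, D₂ = -2624
f is negative-definite; reduce −f:
−f: translate: b→26 (≡-40 mod 66), so (33,-40,32)→(33,26,25)
−f: flip: (33,26,25)→(25,-26,33)
−f: translate: b→24 (≡-26 mod 50), so (25,-26,33)→(25,24,32)
−f: reduced (well bottom): (25,24,32) with a≤c, −a<b≤a
flip sign back: reduced form of f is (-25,-24,-32)
g is negative-definite; reduce −g:
−g: translate: b→-2932 (≡6644 mod 9576), so (4788,6644,2305)→(4788,-2932,449)
−g: flip: (4788,-2932,449)→(449,2932,4788)
−g: translate: b→238 (≡2932 mod 898), so (449,2932,4788)→(449,238,33)
−g: flip: (449,238,33)→(33,-238,449)
−g: translate: b→26 (≡-238 mod 66), so (33,-238,449)→(33,26,25)
−g: flip: (33,26,25)→(25,-26,33)
−g: translate: b→24 (≡-26 mod 50), so (25,-26,33)→(25,24,32)
−g: reduced (well bottom): (25,24,32) with a≤c, −a<b≤a
flip sign back: reduced form of g is (-25,-24,-32)
reduced forms (-25, -24, -32) vs (-25, -24, -32) ⇒ equivalent

yes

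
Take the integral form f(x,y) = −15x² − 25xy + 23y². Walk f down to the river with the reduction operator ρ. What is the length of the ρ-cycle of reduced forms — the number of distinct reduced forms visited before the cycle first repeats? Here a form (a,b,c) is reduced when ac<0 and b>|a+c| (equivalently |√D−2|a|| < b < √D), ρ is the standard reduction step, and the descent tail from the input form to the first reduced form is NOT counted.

D = 2005, ⌊√D⌋ = 44
descent: ρ → (23,25,-15)  [lands on river]
river: ρ → (-15,35,13)
river: ρ → (13,43,-3)
river: ρ → (-3,41,27)
river: ρ → (27,13,-17)
river: ρ → (-17,21,23)
ρ-cycle length = 6 (tail of 1 descent step not counted)

6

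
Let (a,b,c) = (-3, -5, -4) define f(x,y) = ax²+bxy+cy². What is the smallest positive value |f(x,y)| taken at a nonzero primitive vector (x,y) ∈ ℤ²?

translate: b→-1 (≡5 mod 6), so (3,5,4)→(3,-1,2)
flip: (3,-1,2)→(2,1,3)
reduced (well bottom): (2,1,3) with a≤c, −a<b≤a
well minimum |f| = |-2| = 2 (negative-definite)

2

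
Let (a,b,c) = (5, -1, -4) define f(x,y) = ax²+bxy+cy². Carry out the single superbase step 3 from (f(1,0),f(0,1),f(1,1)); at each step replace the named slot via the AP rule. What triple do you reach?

start (5,-4,0) = (f(1,0),f(0,1),f(1,1))
replace slot 3: 2·(5+(-4)) − 0 = 2 → (5,-4,2)

5,-4,2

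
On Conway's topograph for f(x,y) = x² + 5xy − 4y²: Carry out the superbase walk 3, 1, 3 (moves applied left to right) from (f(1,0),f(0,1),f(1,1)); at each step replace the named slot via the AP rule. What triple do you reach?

start (1,-4,2) = (f(1,0),f(0,1),f(1,1))
replace slot 3: 2·(1+(-4)) − 2 = -8 → (1,-4,-8)
replace slot 1: 2·((-4)+(-8)) − 1 = -25 → (-25,-4,-8)
replace slot 3: 2·((-25)+(-4)) − (-8) = -50 → (-25,-4,-50)

-25,-4,-50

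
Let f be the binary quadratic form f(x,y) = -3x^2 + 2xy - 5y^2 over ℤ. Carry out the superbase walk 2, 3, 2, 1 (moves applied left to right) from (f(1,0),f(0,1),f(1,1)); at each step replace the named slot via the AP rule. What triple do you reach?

start (-3,-5,-6) = (f(1,0),f(0,1),f(1,1))
replace slot 2: 2·((-3)+(-6)) − (-5) = -13 → (-3,-13,-6)
replace slot 3: 2·((-3)+(-13)) − (-6) = -26 → (-3,-13,-26)
replace slot 2: 2·((-3)+(-26)) − (-13) = -45 → (-3,-45,-26)
replace slot 1: 2·((-45)+(-26)) − (-3) = -139 → (-139,-45,-26)

-139,-45,-26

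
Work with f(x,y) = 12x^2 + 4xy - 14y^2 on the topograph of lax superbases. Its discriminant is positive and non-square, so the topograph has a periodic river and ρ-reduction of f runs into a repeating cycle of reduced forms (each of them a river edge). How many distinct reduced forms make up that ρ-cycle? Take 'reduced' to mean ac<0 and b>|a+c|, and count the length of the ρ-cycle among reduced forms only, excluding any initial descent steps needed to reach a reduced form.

D = 688, ⌊√D⌋ = 26
river: ρ → (-14,24,2)
river: ρ → (2,24,-14)
river: ρ → (-14,4,12)
river: ρ → (12,20,-6)
river: ρ → (-6,16,18)
river: ρ → (18,20,-4)
river: ρ → (-4,20,18)
river: ρ → (18,16,-6)
river: ρ → (-6,20,12)
river: ρ → (12,4,-14)
ρ-cycle length = 10 (tail of 0 descent steps not counted)

10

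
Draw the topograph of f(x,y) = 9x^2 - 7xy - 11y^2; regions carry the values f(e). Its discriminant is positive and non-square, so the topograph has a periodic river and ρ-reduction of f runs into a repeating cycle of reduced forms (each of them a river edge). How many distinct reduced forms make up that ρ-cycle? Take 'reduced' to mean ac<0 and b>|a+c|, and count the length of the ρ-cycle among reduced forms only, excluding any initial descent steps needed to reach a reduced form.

D = 445, ⌊√D⌋ = 21
descent: ρ → (-11,7,9)  [lands on river]
river: ρ → (9,11,-9)
river: ρ → (-9,7,11)
river: ρ → (11,15,-5)
river: ρ → (-5,15,11)
river: ρ → (11,7,-9)
river: ρ → (-9,11,9)
river: ρ → (9,7,-11)
river: ρ → (-11,15,5)
river: ρ → (5,15,-11)
ρ-cycle length = 10 (tail of 1 descent step not counted)

10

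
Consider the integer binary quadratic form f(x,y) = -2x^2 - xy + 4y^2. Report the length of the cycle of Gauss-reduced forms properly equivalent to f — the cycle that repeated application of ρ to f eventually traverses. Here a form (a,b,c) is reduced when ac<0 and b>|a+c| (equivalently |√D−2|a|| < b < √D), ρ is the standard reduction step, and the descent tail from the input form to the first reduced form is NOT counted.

D = 33, ⌊√D⌋ = 5
descent: ρ → (4,1,-2)
descent: ρ → (-2,3,3)  [lands on river]
river: ρ → (3,3,-2)
river: ρ → (-2,5,1)
river: ρ → (1,5,-2)
ρ-cycle length = 4 (tail of 2 descent steps not counted)

4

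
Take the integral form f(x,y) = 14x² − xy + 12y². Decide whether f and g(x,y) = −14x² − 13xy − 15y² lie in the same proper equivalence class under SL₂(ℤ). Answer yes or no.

D₁ = -671, D₂ = -671
f: flip: (14,-1,12)→(12,1,14)
f: reduced (well bottom): (12,1,14) with a≤c, −a<b≤a
g is negative-definite; reduce −g:
−g: reduced (well bottom): (14,13,15) with a≤c, −a<b≤a
flip sign back: reduced form of g is (-14,-13,-15)
reduced forms (12, 1, 14) vs (-14, -13, -15) ⇒ inequivalent

no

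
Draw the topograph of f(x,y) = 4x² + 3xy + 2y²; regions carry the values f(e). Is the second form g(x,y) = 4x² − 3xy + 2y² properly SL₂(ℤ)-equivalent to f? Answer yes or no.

D₁ = -23, D₂ = -23
f: flip: (4,3,2)→(2,-3,4)
f: translate: b→1 (≡-3 mod 4), so (2,-3,4)→(2,1,3)
f: reduced (well bottom): (2,1,3) with a≤c, −a<b≤a
g: flip: (4,-3,2)→(2,3,4)
g: translate: b→-1 (≡3 mod 4), so (2,3,4)→(2,-1,3)
g: reduced (well bottom): (2,-1,3) with a≤c, −a<b≤a
reduced forms (2, 1, 3) vs (2, -1, 3) ⇒ inequivalent

no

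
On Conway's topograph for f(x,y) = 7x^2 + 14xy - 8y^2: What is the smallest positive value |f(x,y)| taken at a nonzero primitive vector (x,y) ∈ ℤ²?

river: ρ → (-8,18,3)
river: ρ → (3,18,-8)
river: ρ → (-8,14,7)
river: ρ → (7,14,-8)
closes: descent 0, river 4
min |a| on river = 3

3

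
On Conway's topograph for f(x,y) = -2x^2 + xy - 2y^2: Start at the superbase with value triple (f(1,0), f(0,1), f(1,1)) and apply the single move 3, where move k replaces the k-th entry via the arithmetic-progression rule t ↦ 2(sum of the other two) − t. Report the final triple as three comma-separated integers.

start (-2,-2,-3) = (f(1,0),f(0,1),f(1,1))
replace slot 3: 2·((-2)+(-2)) − (-3) = -5 → (-2,-2,-5)

-2,-2,-5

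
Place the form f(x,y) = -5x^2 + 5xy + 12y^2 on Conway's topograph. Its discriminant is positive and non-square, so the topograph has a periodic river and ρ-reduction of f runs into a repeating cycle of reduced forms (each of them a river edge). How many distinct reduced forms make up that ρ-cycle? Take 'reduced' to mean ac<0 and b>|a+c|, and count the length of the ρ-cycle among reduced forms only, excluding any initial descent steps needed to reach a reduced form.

D = 265, ⌊√D⌋ = 16
descent: ρ → (12,-5,-5)
descent: ρ → (-5,15,2)  [lands on river]
river: ρ → (2,13,-12)
river: ρ → (-12,11,3)
river: ρ → (3,13,-8)
river: ρ → (-8,3,8)
river: ρ → (8,13,-3)
river: ρ → (-3,11,12)
river: ρ → (12,13,-2)
river: ρ → (-2,15,5)
river: ρ → (5,15,-2)
river: ρ → (-2,13,12)
river: ρ → (12,11,-3)
river: ρ → (-3,13,8)
river: ρ → (8,3,-8)
river: ρ → (-8,13,3)
river: ρ → (3,11,-12)
river: ρ → (-12,13,2)
river: ρ → (2,15,-5)
ρ-cycle length = 18 (tail of 2 descent steps not counted)

18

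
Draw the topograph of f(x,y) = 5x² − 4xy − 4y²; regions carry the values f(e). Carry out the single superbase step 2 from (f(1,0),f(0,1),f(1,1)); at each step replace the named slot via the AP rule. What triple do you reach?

start (5,-4,-3) = (f(1,0),f(0,1),f(1,1))
replace slot 2: 2·(5+(-3)) − (-4) = 8 → (5,8,-3)

5,8,-3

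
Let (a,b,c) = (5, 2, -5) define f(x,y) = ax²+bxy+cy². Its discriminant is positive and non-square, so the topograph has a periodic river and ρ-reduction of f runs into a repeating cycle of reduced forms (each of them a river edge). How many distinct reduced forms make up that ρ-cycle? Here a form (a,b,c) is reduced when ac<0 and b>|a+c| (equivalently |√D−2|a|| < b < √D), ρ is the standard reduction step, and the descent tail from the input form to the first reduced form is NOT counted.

D = 104, ⌊√D⌋ = 10
river: ρ → (-5,8,2)
river: ρ → (2,8,-5)
river: ρ → (-5,2,5)
river: ρ → (5,8,-2)
river: ρ → (-2,8,5)
river: ρ → (5,2,-5)
ρ-cycle length = 6 (tail of 0 descent steps not counted)

6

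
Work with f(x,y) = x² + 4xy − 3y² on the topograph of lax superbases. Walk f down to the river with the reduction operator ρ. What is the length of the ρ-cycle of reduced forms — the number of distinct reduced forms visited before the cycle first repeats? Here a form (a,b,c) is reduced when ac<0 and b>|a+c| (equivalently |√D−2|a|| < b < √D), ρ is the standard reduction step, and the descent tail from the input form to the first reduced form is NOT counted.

D = 28, ⌊√D⌋ = 5
river: ρ → (-3,2,2)
river: ρ → (2,2,-3)
river: ρ → (-3,4,1)
river: ρ → (1,4,-3)
ρ-cycle length = 4 (tail of 0 descent steps not counted)

4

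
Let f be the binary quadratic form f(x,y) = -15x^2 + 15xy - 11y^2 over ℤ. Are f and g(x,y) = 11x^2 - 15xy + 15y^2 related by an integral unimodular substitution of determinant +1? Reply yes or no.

D₁ = -435, D₂ = -435
f is negative-definite; reduce −f:
−f: translate: b→15 (≡-15 mod 30), so (15,-15,11)→(15,15,11)
−f: flip: (15,15,11)→(11,-15,15)
−f: translate: b→7 (≡-15 mod 22), so (11,-15,15)→(11,7,11)
−f: reduced (well bottom): (11,7,11) with a≤c, −a<b≤a
flip sign back: reduced form of f is (-11,-7,-11)
g: translate: b→7 (≡-15 mod 22), so (11,-15,15)→(11,7,11)
g: reduced (well bottom): (11,7,11) with a≤c, −a<b≤a
reduced forms (-11, -7, -11) vs (11, 7, 11) ⇒ inequivalent

no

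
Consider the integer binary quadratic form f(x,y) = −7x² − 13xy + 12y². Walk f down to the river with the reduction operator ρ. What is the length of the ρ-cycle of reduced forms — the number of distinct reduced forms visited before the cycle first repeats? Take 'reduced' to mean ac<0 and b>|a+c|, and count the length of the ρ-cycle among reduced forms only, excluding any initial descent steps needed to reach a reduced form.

D = 505, ⌊√D⌋ = 22
descent: ρ → (12,13,-7)  [lands on river]
river: ρ → (-7,15,10)
river: ρ → (10,5,-12)
river: ρ → (-12,19,3)
river: ρ → (3,17,-18)
river: ρ → (-18,19,2)
river: ρ → (2,21,-8)
river: ρ → (-8,11,12)
ρ-cycle length = 8 (tail of 1 descent step not counted)

8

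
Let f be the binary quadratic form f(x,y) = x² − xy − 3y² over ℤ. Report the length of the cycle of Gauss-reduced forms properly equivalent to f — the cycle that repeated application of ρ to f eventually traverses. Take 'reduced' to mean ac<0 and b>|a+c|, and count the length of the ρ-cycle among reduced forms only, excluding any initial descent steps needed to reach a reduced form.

D = 13, ⌊√D⌋ = 3
descent: ρ → (-3,1,1)
descent: ρ → (1,3,-1)  [lands on river]
river: ρ → (-1,3,1)
ρ-cycle length = 2 (tail of 2 descent steps not counted)

2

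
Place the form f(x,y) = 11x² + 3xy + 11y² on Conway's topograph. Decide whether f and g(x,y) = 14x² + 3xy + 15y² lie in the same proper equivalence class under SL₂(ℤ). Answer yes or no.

D₁ = -475, D₂ = -831
discriminants differ ⇒ not SL₂(ℤ)-equivalent

no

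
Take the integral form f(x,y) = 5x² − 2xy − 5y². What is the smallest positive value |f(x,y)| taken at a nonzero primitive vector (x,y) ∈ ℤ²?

descent: ρ → (-5,2,5)  [lands on river]
river: ρ → (5,8,-2)
river: ρ → (-2,8,5)
river: ρ → (5,2,-5)
river: ρ → (-5,8,2)
river: ρ → (2,8,-5)
closes: descent 1, river 6
min |a| on river = 2

2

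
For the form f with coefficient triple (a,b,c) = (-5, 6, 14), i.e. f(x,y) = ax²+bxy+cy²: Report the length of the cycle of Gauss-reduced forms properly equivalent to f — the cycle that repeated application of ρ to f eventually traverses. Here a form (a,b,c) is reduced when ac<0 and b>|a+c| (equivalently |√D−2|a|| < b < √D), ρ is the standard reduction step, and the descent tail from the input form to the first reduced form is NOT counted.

D = 316, ⌊√D⌋ = 17
descent: ρ → (14,-6,-5)
descent: ρ → (-5,16,3)  [lands on river]
river: ρ → (3,14,-10)
river: ρ → (-10,6,7)
river: ρ → (7,8,-9)
river: ρ → (-9,10,6)
river: ρ → (6,14,-5)
ρ-cycle length = 6 (tail of 2 descent steps not counted)

6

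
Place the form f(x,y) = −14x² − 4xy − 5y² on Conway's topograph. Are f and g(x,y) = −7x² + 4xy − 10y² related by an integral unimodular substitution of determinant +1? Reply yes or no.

D₁ = -264, D₂ = -264
f is negative-definite; reduce −f:
−f: flip: (14,4,5)→(5,-4,14)
−f: reduced (well bottom): (5,-4,14) with a≤c, −a<b≤a
flip sign back: reduced form of f is (-5,4,-14)
g is negative-definite; reduce −g:
−g: reduced (well bottom): (7,-4,10) with a≤c, −a<b≤a
flip sign back: reduced form of g is (-7,4,-10)
reduced forms (-5, 4, -14) vs (-7, 4, -10) ⇒ inequivalent

no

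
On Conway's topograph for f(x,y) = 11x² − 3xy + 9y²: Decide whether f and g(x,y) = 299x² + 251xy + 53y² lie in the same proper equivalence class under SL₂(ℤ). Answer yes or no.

D₁ = -387, D₂ = -387
f: flip: (11,-3,9)→(9,3,11)
f: reduced (well bottom): (9,3,11) with a≤c, −a<b≤a
g: flip: (299,251,53)→(53,-251,299)
g: translate: b→-39 (≡-251 mod 106), so (53,-251,299)→(53,-39,9)
g: flip: (53,-39,9)→(9,39,53)
g: translate: b→3 (≡39 mod 18), so (9,39,53)→(9,3,11)
g: reduced (well bottom): (9,3,11) with a≤c, −a<b≤a
reduced forms (9, 3, 11) vs (9, 3, 11) ⇒ equivalent

yes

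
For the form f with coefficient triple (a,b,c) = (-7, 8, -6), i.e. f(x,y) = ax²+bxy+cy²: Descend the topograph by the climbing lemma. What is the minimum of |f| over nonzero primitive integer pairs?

translate: b→6 (≡-8 mod 14), so (7,-8,6)→(7,6,5)
flip: (7,6,5)→(5,-6,7)
translate: b→4 (≡-6 mod 10), so (5,-6,7)→(5,4,6)
reduced (well bottom): (5,4,6) with a≤c, −a<b≤a
well minimum |f| = |-5| = 5 (negative-definite)

5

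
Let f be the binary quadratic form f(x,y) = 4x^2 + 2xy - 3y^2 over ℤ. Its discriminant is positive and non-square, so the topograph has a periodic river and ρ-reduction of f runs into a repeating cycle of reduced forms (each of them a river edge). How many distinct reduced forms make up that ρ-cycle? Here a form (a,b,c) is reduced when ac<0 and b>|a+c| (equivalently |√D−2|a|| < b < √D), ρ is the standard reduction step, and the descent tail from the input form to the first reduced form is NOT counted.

D = 52, ⌊√D⌋ = 7
river: ρ → (-3,4,3)
river: ρ → (3,2,-4)
river: ρ → (-4,6,1)
river: ρ → (1,6,-4)
river: ρ → (-4,2,3)
river: ρ → (3,4,-3)
river: ρ → (-3,2,4)
river: ρ → (4,6,-1)
river: ρ → (-1,6,4)
river: ρ → (4,2,-3)
ρ-cycle length = 10 (tail of 0 descent steps not counted)

10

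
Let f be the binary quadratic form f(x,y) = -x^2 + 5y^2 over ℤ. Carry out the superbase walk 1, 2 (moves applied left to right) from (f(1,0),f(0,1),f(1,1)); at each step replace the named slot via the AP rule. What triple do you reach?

start (-1,5,4) = (f(1,0),f(0,1),f(1,1))
replace slot 1: 2·(5+4) − (-1) = 19 → (19,5,4)
replace slot 2: 2·(19+4) − 5 = 41 → (19,41,4)

19,41,4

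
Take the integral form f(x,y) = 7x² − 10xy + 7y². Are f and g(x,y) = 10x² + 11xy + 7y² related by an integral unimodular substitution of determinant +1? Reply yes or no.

D₁ = -96, D₂ = -159
discriminants differ ⇒ not SL₂(ℤ)-equivalent

no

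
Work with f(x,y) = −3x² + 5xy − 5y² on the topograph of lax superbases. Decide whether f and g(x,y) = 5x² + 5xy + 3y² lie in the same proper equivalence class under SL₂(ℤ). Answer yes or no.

D₁ = -35, D₂ = -35
f is negative-definite; reduce −f:
−f: translate: b→1 (≡-5 mod 6), so (3,-5,5)→(3,1,3)
−f: reduced (well bottom): (3,1,3) with a≤c, −a<b≤a
flip sign back: reduced form of f is (-3,-1,-3)
g: flip: (5,5,3)→(3,-5,5)
g: translate: b→1 (≡-5 mod 6), so (3,-5,5)→(3,1,3)
g: reduced (well bottom): (3,1,3) with a≤c, −a<b≤a
reduced forms (-3, -1, -3) vs (3, 1, 3) ⇒ inequivalent

no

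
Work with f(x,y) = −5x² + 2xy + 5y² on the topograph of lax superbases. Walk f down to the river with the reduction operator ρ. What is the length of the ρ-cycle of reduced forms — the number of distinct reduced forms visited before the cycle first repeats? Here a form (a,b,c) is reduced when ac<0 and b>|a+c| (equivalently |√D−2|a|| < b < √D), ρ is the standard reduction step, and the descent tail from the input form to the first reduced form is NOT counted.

D = 104, ⌊√D⌋ = 10
river: ρ → (5,8,-2)
river: ρ → (-2,8,5)
river: ρ → (5,2,-5)
river: ρ → (-5,8,2)
river: ρ → (2,8,-5)
river: ρ → (-5,2,5)
ρ-cycle length = 6 (tail of 0 descent steps not counted)

6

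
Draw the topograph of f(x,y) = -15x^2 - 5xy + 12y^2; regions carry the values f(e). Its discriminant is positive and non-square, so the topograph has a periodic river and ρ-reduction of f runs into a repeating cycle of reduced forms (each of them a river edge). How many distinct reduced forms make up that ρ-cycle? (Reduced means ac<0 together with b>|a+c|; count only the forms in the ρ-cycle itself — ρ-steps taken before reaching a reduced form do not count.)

D = 745, ⌊√D⌋ = 27
descent: ρ → (12,5,-15)  [lands on river]
river: ρ → (-15,25,2)
river: ρ → (2,27,-2)
river: ρ → (-2,25,15)
river: ρ → (15,5,-12)
river: ρ → (-12,19,8)
river: ρ → (8,13,-18)
river: ρ → (-18,23,3)
river: ρ → (3,25,-10)
river: ρ → (-10,15,13)
river: ρ → (13,11,-12)
river: ρ → (-12,13,12)
river: ρ → (12,11,-13)
river: ρ → (-13,15,10)
river: ρ → (10,25,-3)
river: ρ → (-3,23,18)
river: ρ → (18,13,-8)
river: ρ → (-8,19,12)
ρ-cycle length = 18 (tail of 1 descent step not counted)

18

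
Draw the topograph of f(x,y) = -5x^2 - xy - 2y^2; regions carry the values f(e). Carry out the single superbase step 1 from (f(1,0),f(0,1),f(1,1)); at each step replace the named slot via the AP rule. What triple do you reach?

start (-5,-2,-8) = (f(1,0),f(0,1),f(1,1))
replace slot 1: 2·((-2)+(-8)) − (-5) = -15 → (-15,-2,-8)

-15,-2,-8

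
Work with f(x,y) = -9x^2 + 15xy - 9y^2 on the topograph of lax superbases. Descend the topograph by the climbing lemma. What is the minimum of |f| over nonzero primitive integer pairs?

translate: b→3 (≡-15 mod 18), so (9,-15,9)→(9,3,3)
flip: (9,3,3)→(3,-3,9)
translate: b→3 (≡-3 mod 6), so (3,-3,9)→(3,3,9)
reduced (well bottom): (3,3,9) with a≤c, −a<b≤a
well minimum |f| = |-3| = 3 (negative-definite)

3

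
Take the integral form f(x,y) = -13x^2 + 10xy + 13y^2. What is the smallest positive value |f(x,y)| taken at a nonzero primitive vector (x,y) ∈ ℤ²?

river: ρ → (13,16,-10)
river: ρ → (-10,24,5)
river: ρ → (5,26,-5)
river: ρ → (-5,24,10)
river: ρ → (10,16,-13)
river: ρ → (-13,10,13)
closes: descent 0, river 6
min |a| on river = 5

5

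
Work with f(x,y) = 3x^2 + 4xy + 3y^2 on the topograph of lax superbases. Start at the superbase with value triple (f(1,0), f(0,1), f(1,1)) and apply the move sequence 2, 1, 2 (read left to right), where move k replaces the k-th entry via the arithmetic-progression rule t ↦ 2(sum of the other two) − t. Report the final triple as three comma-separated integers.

start (3,3,10) = (f(1,0),f(0,1),f(1,1))
replace slot 2: 2·(3+10) − 3 = 23 → (3,23,10)
replace slot 1: 2·(23+10) − 3 = 63 → (63,23,10)
replace slot 2: 2·(63+10) − 23 = 123 → (63,123,10)

63,123,10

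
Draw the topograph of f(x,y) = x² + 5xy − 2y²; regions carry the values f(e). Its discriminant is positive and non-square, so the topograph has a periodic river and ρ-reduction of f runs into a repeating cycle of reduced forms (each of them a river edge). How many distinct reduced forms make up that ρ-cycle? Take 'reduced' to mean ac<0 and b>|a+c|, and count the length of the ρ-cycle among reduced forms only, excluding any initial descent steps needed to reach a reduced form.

D = 33, ⌊√D⌋ = 5
river: ρ → (-2,3,3)
river: ρ → (3,3,-2)
river: ρ → (-2,5,1)
river: ρ → (1,5,-2)
ρ-cycle length = 4 (tail of 0 descent steps not counted)

4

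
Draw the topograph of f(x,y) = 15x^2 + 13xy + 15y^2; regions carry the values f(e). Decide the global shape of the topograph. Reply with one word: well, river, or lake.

D = b²−4ac = 13² − 4·15·15 = -731
D < 0 ⇒ definite ⇒ every region one sign ⇒ single well

well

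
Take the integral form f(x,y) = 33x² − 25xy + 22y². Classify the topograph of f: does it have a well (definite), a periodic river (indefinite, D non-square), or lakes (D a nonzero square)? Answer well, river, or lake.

D = b²−4ac = (-25)² − 4·33·22 = -2279
D < 0 ⇒ definite ⇒ every region one sign ⇒ single well

well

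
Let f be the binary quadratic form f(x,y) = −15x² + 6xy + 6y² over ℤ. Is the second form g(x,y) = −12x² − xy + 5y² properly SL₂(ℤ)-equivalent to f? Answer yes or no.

D₁ = 396, D₂ = 241
discriminants differ ⇒ not SL₂(ℤ)-equivalent

no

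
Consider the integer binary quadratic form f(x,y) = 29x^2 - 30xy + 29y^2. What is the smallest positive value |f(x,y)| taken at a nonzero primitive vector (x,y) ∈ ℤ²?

translate: b→28 (≡-30 mod 58), so (29,-30,29)→(29,28,28)
flip: (29,28,28)→(28,-28,29)
translate: b→28 (≡-28 mod 56), so (28,-28,29)→(28,28,29)
reduced (well bottom): (28,28,29) with a≤c, −a<b≤a
well minimum = a = 28

28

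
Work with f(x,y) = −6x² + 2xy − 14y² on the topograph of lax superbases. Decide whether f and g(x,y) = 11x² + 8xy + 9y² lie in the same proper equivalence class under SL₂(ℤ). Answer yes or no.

D₁ = -332, D₂ = -332
f is negative-definite; reduce −f:
−f: reduced (well bottom): (6,-2,14) with a≤c, −a<b≤a
flip sign back: reduced form of f is (-6,2,-14)
g: flip: (11,8,9)→(9,-8,11)
g: reduced (well bottom): (9,-8,11) with a≤c, −a<b≤a
reduced forms (-6, 2, -14) vs (9, -8, 11) ⇒ inequivalent

no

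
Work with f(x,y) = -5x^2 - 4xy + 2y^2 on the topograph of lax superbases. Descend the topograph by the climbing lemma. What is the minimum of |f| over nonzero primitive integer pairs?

descent: ρ → (2,4,-5)  [lands on river]
river: ρ → (-5,6,1)
river: ρ → (1,6,-5)
river: ρ → (-5,4,2)
closes: descent 1, river 4
min |a| on river = 1

1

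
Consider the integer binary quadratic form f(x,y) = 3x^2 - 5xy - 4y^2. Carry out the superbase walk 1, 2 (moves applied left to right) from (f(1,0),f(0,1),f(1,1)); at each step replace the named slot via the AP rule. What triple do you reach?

start (3,-4,-6) = (f(1,0),f(0,1),f(1,1))
replace slot 1: 2·((-4)+(-6)) − 3 = -23 → (-23,-4,-6)
replace slot 2: 2·((-23)+(-6)) − (-4) = -54 → (-23,-54,-6)

-23,-54,-6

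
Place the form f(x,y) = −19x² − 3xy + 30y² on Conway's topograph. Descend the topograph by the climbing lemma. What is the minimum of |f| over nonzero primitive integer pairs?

descent: ρ → (30,3,-19)
descent: ρ → (-19,35,14)  [lands on river]
river: ρ → (14,21,-33)
river: ρ → (-33,45,2)
river: ρ → (2,47,-10)
river: ρ → (-10,33,30)
river: ρ → (30,27,-13)
river: ρ → (-13,25,32)
river: ρ → (32,39,-6)
river: ρ → (-6,45,11)
river: ρ → (11,43,-10)
river: ρ → (-10,37,23)
river: ρ → (23,9,-24)
river: ρ → (-24,39,8)
river: ρ → (8,41,-19)
closes: descent 2, river 14
min |a| on river = 2

2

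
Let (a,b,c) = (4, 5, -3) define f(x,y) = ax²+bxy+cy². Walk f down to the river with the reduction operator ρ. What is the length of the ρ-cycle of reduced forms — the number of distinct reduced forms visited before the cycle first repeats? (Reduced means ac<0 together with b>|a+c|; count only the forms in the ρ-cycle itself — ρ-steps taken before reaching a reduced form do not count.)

D = 73, ⌊√D⌋ = 8
river: ρ → (-3,7,2)
river: ρ → (2,5,-6)
river: ρ → (-6,7,1)
river: ρ → (1,7,-6)
river: ρ → (-6,5,2)
river: ρ → (2,7,-3)
river: ρ → (-3,5,4)
river: ρ → (4,3,-4)
river: ρ → (-4,5,3)
river: ρ → (3,7,-2)
river: ρ → (-2,5,6)
river: ρ → (6,7,-1)
river: ρ → (-1,7,6)
river: ρ → (6,5,-2)
river: ρ → (-2,7,3)
river: ρ → (3,5,-4)
river: ρ → (-4,3,4)
river: ρ → (4,5,-3)
ρ-cycle length = 18 (tail of 0 descent steps not counted)

18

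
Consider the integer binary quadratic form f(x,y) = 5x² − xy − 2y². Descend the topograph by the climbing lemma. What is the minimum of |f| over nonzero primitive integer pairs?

descent: ρ → (-2,5,2)  [lands on river]
river: ρ → (2,3,-4)
river: ρ → (-4,5,1)
river: ρ → (1,5,-4)
river: ρ → (-4,3,2)
river: ρ → (2,5,-2)
river: ρ → (-2,3,4)
river: ρ → (4,5,-1)
river: ρ → (-1,5,4)
river: ρ → (4,3,-2)
closes: descent 1, river 10
min |a| on river = 1

1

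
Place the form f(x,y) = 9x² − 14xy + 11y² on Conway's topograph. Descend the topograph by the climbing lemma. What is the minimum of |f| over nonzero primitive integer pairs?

translate: b→4 (≡-14 mod 18), so (9,-14,11)→(9,4,6)
flip: (9,4,6)→(6,-4,9)
reduced (well bottom): (6,-4,9) with a≤c, −a<b≤a
well minimum = a = 6

6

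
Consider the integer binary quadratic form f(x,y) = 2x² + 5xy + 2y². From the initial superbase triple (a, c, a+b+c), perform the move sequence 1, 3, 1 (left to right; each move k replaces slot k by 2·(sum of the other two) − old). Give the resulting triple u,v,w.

start (2,2,9) = (f(1,0),f(0,1),f(1,1))
replace slot 1: 2·(2+9) − 2 = 20 → (20,2,9)
replace slot 3: 2·(20+2) − 9 = 35 → (20,2,35)
replace slot 1: 2·(2+35) − 20 = 54 → (54,2,35)

54,2,35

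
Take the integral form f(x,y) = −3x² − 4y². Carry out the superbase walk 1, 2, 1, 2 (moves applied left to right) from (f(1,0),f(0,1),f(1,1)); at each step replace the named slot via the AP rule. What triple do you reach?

start (-3,-4,-7) = (f(1,0),f(0,1),f(1,1))
replace slot 1: 2·((-4)+(-7)) − (-3) = -19 → (-19,-4,-7)
replace slot 2: 2·((-19)+(-7)) − (-4) = -48 → (-19,-48,-7)
replace slot 1: 2·((-48)+(-7)) − (-19) = -91 → (-91,-48,-7)
replace slot 2: 2·((-91)+(-7)) − (-48) = -148 → (-91,-148,-7)

-91,-148,-7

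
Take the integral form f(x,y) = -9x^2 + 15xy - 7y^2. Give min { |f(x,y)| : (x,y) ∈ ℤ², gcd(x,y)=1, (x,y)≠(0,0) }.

translate: b→3 (≡-15 mod 18), so (9,-15,7)→(9,3,1)
flip: (9,3,1)→(1,-3,9)
translate: b→1 (≡-3 mod 2), so (1,-3,9)→(1,1,7)
reduced (well bottom): (1,1,7) with a≤c, −a<b≤a
well minimum |f| = |-1| = 1 (negative-definite)

1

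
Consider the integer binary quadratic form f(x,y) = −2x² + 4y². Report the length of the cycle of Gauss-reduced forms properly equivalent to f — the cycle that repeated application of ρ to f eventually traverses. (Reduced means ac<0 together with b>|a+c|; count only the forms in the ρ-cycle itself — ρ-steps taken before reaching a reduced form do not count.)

D = 32, ⌊√D⌋ = 5
descent: ρ → (4,0,-2)
descent: ρ → (-2,4,2)  [lands on river]
river: ρ → (2,4,-2)
ρ-cycle length = 2 (tail of 2 descent steps not counted)

2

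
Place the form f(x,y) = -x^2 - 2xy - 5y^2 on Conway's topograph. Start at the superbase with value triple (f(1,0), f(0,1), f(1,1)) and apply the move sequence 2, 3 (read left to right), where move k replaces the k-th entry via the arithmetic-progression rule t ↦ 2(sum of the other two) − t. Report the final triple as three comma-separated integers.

start (-1,-5,-8) = (f(1,0),f(0,1),f(1,1))
replace slot 2: 2·((-1)+(-8)) − (-5) = -13 → (-1,-13,-8)
replace slot 3: 2·((-1)+(-13)) − (-8) = -20 → (-1,-13,-20)

-1,-13,-20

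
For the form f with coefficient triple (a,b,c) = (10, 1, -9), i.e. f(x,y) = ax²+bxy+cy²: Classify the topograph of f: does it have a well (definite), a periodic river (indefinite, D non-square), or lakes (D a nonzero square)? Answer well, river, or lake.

D = b²−4ac = 1² − 4·10·(-9) = 361
D = 19² is a perfect square ⇒ form factors over ℤ ⇒ lakes

lake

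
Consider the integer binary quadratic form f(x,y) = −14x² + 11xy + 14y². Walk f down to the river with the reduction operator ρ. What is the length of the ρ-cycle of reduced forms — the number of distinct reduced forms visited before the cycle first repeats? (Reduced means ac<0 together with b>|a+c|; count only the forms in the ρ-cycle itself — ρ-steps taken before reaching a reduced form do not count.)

D = 905, ⌊√D⌋ = 30
river: ρ → (14,17,-11)
river: ρ → (-11,27,4)
river: ρ → (4,29,-4)
river: ρ → (-4,27,11)
river: ρ → (11,17,-14)
river: ρ → (-14,11,14)
ρ-cycle length = 6 (tail of 0 descent steps not counted)

6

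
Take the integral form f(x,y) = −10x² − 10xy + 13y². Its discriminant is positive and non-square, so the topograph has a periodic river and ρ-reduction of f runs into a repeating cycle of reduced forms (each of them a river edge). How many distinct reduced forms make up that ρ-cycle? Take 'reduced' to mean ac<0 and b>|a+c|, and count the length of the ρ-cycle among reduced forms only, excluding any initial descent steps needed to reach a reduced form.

D = 620, ⌊√D⌋ = 24
descent: ρ → (13,10,-10)  [lands on river]
river: ρ → (-10,10,13)
river: ρ → (13,16,-7)
river: ρ → (-7,12,17)
river: ρ → (17,22,-2)
river: ρ → (-2,22,17)
river: ρ → (17,12,-7)
river: ρ → (-7,16,13)
ρ-cycle length = 8 (tail of 1 descent step not counted)

8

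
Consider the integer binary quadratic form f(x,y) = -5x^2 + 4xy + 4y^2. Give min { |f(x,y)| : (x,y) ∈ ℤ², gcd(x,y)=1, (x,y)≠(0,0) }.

river: ρ → (4,4,-5)
river: ρ → (-5,6,3)
river: ρ → (3,6,-5)
river: ρ → (-5,4,4)
closes: descent 0, river 4
min |a| on river = 3

3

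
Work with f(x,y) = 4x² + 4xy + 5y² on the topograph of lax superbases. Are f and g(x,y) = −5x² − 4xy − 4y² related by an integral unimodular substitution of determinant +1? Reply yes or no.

D₁ = -64, D₂ = -64
f: reduced (well bottom): (4,4,5) with a≤c, −a<b≤a
g is negative-definite; reduce −g:
−g: flip: (5,4,4)→(4,-4,5)
−g: translate: b→4 (≡-4 mod 8), so (4,-4,5)→(4,4,5)
−g: reduced (well bottom): (4,4,5) with a≤c, −a<b≤a
flip sign back: reduced form of g is (-4,-4,-5)
reduced forms (4, 4, 5) vs (-4, -4, -5) ⇒ inequivalent

no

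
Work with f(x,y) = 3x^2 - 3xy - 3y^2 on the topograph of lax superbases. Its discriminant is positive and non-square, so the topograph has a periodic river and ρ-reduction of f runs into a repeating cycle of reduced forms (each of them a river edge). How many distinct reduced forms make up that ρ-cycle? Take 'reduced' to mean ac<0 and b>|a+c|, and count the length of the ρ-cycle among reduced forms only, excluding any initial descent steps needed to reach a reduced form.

D = 45, ⌊√D⌋ = 6
descent: ρ → (-3,3,3)  [lands on river]
river: ρ → (3,3,-3)
ρ-cycle length = 2 (tail of 1 descent step not counted)

2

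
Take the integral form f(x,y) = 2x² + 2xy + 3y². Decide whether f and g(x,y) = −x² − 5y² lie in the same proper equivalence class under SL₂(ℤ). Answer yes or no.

D₁ = -20, D₂ = -20
f: reduced (well bottom): (2,2,3) with a≤c, −a<b≤a
g is negative-definite; reduce −g:
−g: reduced (well bottom): (1,0,5) with a≤c, −a<b≤a
flip sign back: reduced form of g is (-1,0,-5)
reduced forms (2, 2, 3) vs (-1, 0, -5) ⇒ inequivalent

no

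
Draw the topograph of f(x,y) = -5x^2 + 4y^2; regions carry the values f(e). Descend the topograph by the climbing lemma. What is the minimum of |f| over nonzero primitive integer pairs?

descent: ρ → (4,8,-1)  [lands on river]
river: ρ → (-1,8,4)
closes: descent 1, river 2
min |a| on river = 1

1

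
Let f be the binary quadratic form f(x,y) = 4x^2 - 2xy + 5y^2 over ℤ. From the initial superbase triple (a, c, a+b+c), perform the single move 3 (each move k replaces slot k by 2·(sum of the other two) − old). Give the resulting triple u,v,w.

start (4,5,7) = (f(1,0),f(0,1),f(1,1))
replace slot 3: 2·(4+5) − 7 = 11 → (4,5,11)

4,5,11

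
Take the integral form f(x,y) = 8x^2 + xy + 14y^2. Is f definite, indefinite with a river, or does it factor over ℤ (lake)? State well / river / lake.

D = b²−4ac = 1² − 4·8·14 = -447
D < 0 ⇒ definite ⇒ every region one sign ⇒ single well

well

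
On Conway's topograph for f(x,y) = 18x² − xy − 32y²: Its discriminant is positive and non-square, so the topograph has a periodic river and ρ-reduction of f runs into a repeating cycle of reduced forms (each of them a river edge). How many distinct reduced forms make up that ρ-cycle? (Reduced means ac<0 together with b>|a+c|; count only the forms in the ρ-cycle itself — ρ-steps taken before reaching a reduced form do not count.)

D = 2305, ⌊√D⌋ = 48
descent: ρ → (-32,1,18)
descent: ρ → (18,35,-15)  [lands on river]
river: ρ → (-15,25,28)
river: ρ → (28,31,-12)
river: ρ → (-12,41,13)
river: ρ → (13,37,-18)
river: ρ → (-18,35,15)
river: ρ → (15,25,-28)
river: ρ → (-28,31,12)
river: ρ → (12,41,-13)
river: ρ → (-13,37,18)
ρ-cycle length = 10 (tail of 2 descent steps not counted)

10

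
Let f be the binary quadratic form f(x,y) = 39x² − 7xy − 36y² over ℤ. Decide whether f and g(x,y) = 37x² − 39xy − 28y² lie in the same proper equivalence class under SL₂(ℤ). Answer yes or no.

D₁ = 5665, D₂ = 5665
river cycle of f (length 58): (-36, 7, 39), (39, 71, -4), (-4, 73, 21), (21, 53, -34), (-34, 15, 40), (40, 65, -9), (-9, 61, 54), (54, 47, -16), (-16, 49, 51), (51, 53, -14), … (48 more)
river cycle of g (length 58): (-28, 39, 37), (37, 35, -30), (-30, 25, 42), (42, 59, -13), (-13, 71, 12), (12, 73, -7), (-7, 67, 42), (42, 17, -32), (-32, 47, 27), (27, 61, -18), … (48 more)
cycles differ ⇒ inequivalent

no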